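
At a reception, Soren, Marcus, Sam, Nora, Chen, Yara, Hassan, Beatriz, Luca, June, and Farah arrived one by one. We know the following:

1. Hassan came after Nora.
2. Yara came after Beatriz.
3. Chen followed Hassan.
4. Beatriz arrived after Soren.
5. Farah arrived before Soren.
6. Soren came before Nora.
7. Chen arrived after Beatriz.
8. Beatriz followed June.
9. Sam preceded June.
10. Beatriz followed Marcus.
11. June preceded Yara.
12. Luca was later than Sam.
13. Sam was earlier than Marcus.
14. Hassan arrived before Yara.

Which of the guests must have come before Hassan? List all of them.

Farah, Nora, Soren

Directly stated before Hassan: Nora.
Farah reaches Hassan via Farah → Soren → Nora → Hassan.
Soren reaches Hassan via Soren → Nora → Hassan.
No chain forces Beatriz (or any of the others) ahead of Hassan.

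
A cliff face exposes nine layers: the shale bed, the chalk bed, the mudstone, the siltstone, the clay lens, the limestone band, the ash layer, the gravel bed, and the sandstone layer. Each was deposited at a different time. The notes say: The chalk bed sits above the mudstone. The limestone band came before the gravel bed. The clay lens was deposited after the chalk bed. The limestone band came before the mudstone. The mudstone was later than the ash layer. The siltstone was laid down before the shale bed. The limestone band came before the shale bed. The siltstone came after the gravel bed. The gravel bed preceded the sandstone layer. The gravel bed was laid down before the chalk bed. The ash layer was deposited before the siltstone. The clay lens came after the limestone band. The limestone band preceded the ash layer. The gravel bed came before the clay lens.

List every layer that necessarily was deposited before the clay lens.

Directly stated before the clay lens: the chalk bed, the gravel bed, and the limestone band.
The ash layer reaches the clay lens via the ash layer → the mudstone → the chalk bed → the clay lens.
The mudstone reaches the clay lens via the mudstone → the chalk bed → the clay lens.
No chain forces the siltstone (or any of the others) ahead of the clay lens.

the ash layer, the chalk bed, the gravel bed, the limestone band, the mudstone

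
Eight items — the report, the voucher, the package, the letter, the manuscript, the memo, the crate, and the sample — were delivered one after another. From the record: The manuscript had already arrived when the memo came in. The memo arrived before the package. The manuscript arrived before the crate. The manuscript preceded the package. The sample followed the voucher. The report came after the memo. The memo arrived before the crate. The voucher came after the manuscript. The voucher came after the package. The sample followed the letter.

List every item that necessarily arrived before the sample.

the letter, the manuscript, the memo, the package, the voucher

Directly stated before the sample: the letter and the voucher.
The manuscript reaches the sample via the manuscript → the voucher → the sample.
The memo reaches the sample via the memo → the package → the voucher → the sample.
The package reaches the sample via the package → the voucher → the sample.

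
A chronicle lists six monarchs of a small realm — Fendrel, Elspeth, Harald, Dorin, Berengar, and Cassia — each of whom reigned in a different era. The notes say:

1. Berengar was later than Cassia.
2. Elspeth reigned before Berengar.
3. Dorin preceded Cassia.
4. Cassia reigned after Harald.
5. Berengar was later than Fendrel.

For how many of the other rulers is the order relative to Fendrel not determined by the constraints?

4

Forced after Fendrel: Berengar.
That leaves Cassia, Dorin, Elspeth, and Harald with no forced order relative to Fendrel — 4.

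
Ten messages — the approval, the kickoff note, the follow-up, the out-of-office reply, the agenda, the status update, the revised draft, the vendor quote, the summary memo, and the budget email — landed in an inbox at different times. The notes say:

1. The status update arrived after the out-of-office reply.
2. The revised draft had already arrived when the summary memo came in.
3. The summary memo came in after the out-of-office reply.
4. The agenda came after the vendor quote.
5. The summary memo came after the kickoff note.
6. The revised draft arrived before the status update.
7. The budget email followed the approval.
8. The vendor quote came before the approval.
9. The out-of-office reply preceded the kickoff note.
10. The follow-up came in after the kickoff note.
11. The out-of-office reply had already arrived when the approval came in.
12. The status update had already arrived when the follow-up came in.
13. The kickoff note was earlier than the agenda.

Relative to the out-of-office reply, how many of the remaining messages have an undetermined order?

2

Forced after the out-of-office reply: the agenda, the approval, the budget email, the follow-up, the kickoff note, the status update, and the summary memo.
That leaves the revised draft and the vendor quote with no forced order relative to the out-of-office reply — 2.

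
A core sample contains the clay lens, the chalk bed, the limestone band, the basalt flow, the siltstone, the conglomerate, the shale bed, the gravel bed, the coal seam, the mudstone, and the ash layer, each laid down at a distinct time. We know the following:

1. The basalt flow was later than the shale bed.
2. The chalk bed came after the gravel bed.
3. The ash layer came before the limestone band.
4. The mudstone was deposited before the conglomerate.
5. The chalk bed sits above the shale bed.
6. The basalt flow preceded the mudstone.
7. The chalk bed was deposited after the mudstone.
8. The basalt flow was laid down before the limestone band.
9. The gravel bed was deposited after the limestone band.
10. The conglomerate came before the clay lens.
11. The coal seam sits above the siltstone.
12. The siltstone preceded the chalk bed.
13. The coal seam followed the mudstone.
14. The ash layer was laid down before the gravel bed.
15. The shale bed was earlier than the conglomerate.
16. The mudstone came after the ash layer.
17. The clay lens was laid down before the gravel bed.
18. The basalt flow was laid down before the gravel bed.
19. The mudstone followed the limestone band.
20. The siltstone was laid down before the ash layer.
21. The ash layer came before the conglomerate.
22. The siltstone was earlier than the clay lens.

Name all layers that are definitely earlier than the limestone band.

the ash layer, the basalt flow, the shale bed, the siltstone

Directly stated before the limestone band: the ash layer and the basalt flow.
The shale bed reaches the limestone band via the shale bed → the basalt flow → the limestone band.
The siltstone reaches the limestone band via the siltstone → the ash layer → the limestone band.
No chain forces the chalk bed (or any of the others) ahead of the limestone band.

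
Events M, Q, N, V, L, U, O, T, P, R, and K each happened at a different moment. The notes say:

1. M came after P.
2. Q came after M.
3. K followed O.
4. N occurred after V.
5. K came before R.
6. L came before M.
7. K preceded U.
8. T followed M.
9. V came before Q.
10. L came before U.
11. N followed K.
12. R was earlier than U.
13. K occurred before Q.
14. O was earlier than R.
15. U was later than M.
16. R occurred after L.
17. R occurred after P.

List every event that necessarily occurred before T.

L, M, P

Directly stated before T: M.
L reaches T via L → M → T.
P reaches T via P → M → T.
No chain forces N (or any of the others) ahead of T.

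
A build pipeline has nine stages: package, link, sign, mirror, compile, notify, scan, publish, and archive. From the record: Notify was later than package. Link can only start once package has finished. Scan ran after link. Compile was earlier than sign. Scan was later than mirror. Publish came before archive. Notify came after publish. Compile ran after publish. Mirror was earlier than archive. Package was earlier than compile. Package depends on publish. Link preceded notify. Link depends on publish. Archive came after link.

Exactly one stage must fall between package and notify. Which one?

Tracing the constraints gives package → link → notify, so link sits after package and before notify.
No other stage is forced both after package and before notify.

link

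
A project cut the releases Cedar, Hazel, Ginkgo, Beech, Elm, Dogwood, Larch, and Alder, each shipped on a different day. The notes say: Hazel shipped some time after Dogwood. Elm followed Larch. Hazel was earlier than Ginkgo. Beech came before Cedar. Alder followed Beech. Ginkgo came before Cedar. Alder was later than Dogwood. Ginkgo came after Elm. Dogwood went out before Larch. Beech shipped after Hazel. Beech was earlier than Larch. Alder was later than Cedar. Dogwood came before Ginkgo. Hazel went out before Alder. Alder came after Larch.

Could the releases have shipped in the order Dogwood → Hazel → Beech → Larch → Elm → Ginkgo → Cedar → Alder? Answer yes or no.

yes

Check each stated constraint against the proposed order — e.g. Hazel is ahead of Alder; Dogwood is ahead of Alder. Every pair is in the required order; nothing is violated.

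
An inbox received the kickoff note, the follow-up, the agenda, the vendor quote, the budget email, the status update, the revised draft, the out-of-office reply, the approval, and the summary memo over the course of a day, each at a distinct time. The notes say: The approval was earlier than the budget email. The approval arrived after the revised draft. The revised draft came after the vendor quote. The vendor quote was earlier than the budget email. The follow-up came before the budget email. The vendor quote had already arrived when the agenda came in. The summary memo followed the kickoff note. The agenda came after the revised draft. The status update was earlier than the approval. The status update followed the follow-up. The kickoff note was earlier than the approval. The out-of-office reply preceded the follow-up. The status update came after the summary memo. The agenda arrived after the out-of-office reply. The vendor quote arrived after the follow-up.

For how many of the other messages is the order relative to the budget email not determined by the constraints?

Forced before the budget email: the approval, the follow-up, the kickoff note, the out-of-office reply, the revised draft, the status update, the summary memo, and the vendor quote.
That leaves the agenda with no forced order relative to the budget email — 1.

1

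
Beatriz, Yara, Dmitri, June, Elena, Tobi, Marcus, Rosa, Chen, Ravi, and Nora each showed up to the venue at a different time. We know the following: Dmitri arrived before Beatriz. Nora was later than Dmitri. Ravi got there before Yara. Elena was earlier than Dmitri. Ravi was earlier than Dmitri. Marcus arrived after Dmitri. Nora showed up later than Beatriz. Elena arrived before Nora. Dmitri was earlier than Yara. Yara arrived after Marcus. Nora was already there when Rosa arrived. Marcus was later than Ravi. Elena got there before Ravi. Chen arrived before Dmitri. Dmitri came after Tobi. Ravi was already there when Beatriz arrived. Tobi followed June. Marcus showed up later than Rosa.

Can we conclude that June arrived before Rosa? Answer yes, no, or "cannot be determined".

yes

Chain the constraints: June → Tobi → Dmitri → Nora → Rosa. Each link is directly stated, so June comes before Rosa.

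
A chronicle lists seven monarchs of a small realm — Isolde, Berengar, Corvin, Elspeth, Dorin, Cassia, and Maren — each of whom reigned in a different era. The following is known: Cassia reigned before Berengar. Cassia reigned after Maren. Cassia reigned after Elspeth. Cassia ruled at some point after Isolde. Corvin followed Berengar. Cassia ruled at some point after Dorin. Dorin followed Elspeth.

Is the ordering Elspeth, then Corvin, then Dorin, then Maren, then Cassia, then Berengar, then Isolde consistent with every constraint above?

no

The constraints require Isolde before Cassia, but in the proposed sequence Cassia appears ahead of Isolde. That one violation is enough.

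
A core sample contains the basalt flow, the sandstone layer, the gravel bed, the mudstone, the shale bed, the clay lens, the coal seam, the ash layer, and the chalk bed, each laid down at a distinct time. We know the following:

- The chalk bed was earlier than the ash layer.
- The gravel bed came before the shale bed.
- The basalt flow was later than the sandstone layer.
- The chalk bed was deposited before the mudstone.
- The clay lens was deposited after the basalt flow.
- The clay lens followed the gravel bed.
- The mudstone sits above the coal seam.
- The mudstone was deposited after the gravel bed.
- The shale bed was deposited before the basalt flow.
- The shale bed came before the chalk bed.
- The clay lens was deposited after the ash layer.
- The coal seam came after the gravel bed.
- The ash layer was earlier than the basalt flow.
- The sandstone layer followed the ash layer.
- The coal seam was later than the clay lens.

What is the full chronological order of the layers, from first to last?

The constraints fix every adjacent pair, so only one ordering works:
the gravel bed → the shale bed → the chalk bed → the ash layer → the sandstone layer → the basalt flow → the clay lens → the coal seam → the mudstone.

the gravel bed, the shale bed, the chalk bed, the ash layer, the sandstone layer, the basalt flow, the clay lens, the coal seam, the mudstone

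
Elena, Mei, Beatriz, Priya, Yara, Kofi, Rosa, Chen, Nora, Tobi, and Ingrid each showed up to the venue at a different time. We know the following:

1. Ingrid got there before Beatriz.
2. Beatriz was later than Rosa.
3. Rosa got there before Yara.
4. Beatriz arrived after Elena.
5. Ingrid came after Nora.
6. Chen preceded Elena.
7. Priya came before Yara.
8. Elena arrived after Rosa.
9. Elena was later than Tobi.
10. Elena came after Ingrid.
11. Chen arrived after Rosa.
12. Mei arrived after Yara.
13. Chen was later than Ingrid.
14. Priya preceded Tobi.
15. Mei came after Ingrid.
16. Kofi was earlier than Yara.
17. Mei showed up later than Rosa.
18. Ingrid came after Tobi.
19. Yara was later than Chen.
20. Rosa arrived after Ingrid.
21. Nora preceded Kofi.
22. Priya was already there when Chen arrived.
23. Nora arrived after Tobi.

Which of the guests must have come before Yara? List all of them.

Directly stated before Yara: Chen, Kofi, Priya, and Rosa.
Ingrid reaches Yara via Ingrid → Rosa → Yara.
Nora reaches Yara via Nora → Kofi → Yara.
Tobi reaches Yara via Tobi → Ingrid → Rosa → Yara.
No chain forces Elena (or any of the others) ahead of Yara.

Chen, Ingrid, Kofi, Nora, Priya, Rosa, Tobi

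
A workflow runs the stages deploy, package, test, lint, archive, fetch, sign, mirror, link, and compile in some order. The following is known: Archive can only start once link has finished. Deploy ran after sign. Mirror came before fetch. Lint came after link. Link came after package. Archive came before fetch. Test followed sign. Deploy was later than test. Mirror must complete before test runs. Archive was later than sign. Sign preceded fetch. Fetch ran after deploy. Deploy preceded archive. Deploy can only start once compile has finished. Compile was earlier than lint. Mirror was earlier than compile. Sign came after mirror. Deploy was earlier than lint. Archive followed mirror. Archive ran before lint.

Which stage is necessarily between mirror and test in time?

sign

Tracing the constraints gives mirror → sign → test, so sign sits after mirror and before test.
No other stage is forced both after mirror and before test.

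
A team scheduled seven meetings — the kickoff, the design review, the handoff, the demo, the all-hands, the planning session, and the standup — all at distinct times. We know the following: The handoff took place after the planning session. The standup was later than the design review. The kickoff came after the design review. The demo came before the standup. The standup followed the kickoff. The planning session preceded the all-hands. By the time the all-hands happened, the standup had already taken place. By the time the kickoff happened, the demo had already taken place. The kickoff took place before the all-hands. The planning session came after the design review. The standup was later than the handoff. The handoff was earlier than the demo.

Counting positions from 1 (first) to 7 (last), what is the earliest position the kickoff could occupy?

The demo, the design review, the handoff, and the planning session must all come before the kickoff — 4 forced predecessors.
Nothing else is forced ahead of the kickoff, so its earliest slot is position 4 + 1 = 5.

5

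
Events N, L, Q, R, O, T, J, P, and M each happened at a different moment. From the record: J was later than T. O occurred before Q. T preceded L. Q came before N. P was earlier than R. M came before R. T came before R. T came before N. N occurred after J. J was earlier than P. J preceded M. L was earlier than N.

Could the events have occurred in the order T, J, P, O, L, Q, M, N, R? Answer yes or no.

Check each stated constraint against the proposed order — e.g. T is ahead of N; T is ahead of R. Every pair is in the required order; nothing is violated.

yes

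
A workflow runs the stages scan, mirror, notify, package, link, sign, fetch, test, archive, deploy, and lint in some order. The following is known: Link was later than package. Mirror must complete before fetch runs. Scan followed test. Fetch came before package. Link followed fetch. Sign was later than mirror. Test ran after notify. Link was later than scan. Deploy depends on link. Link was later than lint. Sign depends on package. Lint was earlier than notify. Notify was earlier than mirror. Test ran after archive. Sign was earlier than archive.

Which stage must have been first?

lint

Lint has a chain of constraints placing it before every other stage, so lint must be first.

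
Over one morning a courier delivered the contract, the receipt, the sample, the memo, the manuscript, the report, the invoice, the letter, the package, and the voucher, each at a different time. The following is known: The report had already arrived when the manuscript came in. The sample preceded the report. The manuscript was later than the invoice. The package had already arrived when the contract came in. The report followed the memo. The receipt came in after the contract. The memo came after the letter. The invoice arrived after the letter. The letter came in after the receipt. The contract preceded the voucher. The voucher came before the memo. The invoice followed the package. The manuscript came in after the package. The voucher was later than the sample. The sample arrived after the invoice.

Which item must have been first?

The package has a chain of constraints placing it before every other item, so the package must be first.

the package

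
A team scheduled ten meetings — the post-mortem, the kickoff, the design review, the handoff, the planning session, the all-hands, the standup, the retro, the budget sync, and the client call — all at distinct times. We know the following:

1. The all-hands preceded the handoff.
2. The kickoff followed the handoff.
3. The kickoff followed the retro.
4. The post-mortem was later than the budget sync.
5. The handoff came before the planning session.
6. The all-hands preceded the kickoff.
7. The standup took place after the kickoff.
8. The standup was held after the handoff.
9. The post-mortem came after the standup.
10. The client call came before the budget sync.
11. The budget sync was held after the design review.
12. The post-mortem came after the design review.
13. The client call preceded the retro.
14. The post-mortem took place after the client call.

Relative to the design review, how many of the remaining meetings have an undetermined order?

Forced after the design review: the budget sync and the post-mortem.
That leaves the all-hands, the client call, the handoff, the kickoff, the planning session, the retro, and the standup with no forced order relative to the design review — 7.

7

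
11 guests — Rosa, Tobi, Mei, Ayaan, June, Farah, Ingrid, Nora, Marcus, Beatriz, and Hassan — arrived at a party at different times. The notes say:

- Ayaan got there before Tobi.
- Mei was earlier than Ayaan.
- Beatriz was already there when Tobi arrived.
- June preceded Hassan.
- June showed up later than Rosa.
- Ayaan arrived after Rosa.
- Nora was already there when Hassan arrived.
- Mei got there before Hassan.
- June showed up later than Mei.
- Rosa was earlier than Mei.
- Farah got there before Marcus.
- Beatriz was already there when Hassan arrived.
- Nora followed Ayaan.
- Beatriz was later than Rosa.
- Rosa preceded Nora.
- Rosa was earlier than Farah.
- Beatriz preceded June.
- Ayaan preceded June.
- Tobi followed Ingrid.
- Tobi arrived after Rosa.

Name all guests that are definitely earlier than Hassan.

Directly stated before Hassan: Beatriz, June, Mei, and Nora.
Ayaan reaches Hassan via Ayaan → June → Hassan.
Rosa reaches Hassan via Rosa → June → Hassan.
No chain forces Marcus (or any of the others) ahead of Hassan.

Ayaan, Beatriz, June, Mei, Nora, Rosa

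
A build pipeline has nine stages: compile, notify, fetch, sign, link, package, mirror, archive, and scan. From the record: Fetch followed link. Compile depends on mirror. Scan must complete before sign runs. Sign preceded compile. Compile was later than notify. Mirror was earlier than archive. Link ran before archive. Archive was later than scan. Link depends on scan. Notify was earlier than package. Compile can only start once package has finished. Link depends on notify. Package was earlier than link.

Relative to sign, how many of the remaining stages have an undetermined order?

6

Forced before sign: scan; forced after sign: compile.
That leaves archive, fetch, link, mirror, notify, and package with no forced order relative to sign — 6.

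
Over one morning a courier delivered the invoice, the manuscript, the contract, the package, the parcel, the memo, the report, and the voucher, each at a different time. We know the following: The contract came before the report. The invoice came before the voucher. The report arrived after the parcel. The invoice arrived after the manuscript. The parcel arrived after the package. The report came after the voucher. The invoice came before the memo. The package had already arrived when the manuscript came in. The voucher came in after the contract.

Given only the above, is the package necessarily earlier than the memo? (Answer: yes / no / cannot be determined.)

yes

Chain the constraints: the package → the manuscript → the invoice → the memo. Each link is directly stated, so the package comes before the memo.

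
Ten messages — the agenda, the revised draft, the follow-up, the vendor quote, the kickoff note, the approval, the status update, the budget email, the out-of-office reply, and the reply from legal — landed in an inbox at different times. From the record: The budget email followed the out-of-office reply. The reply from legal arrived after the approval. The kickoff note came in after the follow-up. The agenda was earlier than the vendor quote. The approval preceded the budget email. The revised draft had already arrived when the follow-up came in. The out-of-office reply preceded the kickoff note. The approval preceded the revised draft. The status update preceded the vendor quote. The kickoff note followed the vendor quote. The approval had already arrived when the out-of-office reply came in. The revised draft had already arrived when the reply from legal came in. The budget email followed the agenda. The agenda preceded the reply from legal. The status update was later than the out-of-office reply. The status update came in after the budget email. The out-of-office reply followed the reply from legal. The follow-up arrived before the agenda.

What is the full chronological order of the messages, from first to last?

the approval, the revised draft, the follow-up, the agenda, the reply from legal, the out-of-office reply, the budget email, the status update, the vendor quote, the kickoff note

The constraints fix every adjacent pair, so only one ordering works:
the approval → the revised draft → the follow-up → the agenda → the reply from legal → the out-of-office reply → the budget email → the status update → the vendor quote → the kickoff note.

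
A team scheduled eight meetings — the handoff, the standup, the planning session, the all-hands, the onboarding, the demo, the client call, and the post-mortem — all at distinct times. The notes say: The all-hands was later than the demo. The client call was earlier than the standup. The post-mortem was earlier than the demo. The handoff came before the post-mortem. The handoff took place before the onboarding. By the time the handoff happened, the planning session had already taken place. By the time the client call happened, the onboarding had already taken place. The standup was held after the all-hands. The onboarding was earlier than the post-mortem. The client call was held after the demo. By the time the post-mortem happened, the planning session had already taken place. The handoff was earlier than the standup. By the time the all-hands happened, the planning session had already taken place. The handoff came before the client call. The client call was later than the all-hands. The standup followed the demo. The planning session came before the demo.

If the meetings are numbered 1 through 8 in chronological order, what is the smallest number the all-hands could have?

6

The demo, the handoff, the onboarding, the planning session, and the post-mortem must all come before the all-hands — 5 forced predecessors.
Nothing else is forced ahead of the all-hands, so its earliest slot is position 5 + 1 = 6.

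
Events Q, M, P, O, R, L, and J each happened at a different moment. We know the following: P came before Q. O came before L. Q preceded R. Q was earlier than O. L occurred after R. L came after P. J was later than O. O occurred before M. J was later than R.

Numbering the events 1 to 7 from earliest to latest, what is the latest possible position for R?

R must come before J and L — 2 events forced after it.
Everything else can be placed before R in some valid order, so R can sit as late as position 7 − 2 = 5.

5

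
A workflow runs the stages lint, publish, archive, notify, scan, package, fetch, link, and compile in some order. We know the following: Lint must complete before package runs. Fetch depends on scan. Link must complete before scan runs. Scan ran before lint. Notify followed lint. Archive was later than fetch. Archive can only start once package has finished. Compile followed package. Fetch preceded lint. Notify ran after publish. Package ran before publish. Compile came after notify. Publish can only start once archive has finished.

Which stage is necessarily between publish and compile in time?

Tracing the constraints gives publish → notify → compile, so notify sits after publish and before compile.
No other stage is forced both after publish and before compile.

notify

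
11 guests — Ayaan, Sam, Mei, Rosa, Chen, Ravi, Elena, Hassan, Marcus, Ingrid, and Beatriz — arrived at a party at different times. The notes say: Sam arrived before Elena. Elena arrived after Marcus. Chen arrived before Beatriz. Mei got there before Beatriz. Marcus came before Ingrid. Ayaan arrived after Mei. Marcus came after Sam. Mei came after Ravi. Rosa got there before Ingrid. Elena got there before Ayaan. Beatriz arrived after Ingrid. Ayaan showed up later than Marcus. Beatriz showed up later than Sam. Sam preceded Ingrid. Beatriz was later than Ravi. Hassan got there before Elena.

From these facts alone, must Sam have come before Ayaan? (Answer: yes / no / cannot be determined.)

Chain the constraints: Sam → Marcus → Ayaan. Each link is directly stated, so Sam comes before Ayaan.

yes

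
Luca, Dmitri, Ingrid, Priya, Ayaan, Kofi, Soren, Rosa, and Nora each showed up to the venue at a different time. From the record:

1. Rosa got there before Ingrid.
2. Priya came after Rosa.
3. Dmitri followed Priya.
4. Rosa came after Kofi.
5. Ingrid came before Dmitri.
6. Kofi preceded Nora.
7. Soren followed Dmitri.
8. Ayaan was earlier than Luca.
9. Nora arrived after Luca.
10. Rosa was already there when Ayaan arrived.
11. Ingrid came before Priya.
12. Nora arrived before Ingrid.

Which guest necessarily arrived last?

Every other guest has a chain of constraints placing them before Soren, so Soren is last.

Soren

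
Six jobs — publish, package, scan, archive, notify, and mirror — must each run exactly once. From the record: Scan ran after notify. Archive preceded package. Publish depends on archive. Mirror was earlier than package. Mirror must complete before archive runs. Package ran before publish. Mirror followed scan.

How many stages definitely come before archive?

3

Directly stated before archive: mirror.
Notify reaches archive via notify → scan → mirror → archive.
Scan reaches archive via scan → mirror → archive.
No chain forces publish (or any of the others) ahead of archive.
That's mirror, notify, and scan — 3 in all.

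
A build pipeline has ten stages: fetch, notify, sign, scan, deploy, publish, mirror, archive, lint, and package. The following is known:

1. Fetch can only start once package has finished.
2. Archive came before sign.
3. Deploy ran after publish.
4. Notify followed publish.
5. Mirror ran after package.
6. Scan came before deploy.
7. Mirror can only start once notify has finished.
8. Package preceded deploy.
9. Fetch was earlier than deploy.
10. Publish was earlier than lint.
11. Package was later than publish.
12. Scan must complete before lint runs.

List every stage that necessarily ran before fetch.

package, publish

Directly stated before fetch: package.
Publish reaches fetch via publish → package → fetch.
No chain forces scan (or any of the others) ahead of fetch.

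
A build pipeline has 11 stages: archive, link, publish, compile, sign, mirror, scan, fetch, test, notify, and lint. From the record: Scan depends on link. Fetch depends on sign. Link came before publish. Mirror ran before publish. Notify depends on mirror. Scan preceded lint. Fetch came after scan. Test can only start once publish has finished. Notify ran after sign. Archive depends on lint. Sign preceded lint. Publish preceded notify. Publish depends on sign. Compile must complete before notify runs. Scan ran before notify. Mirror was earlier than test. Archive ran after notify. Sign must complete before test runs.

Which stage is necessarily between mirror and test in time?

Tracing the constraints gives mirror → publish → test, so publish sits after mirror and before test.
No other stage is forced both after mirror and before test.

publish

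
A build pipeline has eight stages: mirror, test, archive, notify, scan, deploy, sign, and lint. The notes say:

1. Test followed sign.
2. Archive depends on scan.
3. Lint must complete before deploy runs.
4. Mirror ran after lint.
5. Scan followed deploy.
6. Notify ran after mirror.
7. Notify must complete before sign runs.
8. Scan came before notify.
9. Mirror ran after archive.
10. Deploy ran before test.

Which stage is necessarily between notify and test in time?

sign

Tracing the constraints gives notify → sign → test, so sign sits after notify and before test.
No other stage is forced both after notify and before test.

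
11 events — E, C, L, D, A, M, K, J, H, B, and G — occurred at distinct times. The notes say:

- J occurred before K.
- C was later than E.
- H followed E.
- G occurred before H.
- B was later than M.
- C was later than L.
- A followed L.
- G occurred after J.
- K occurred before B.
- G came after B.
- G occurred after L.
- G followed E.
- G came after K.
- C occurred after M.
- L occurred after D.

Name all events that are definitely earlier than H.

B, D, E, G, J, K, L, M

Directly stated before H: E and G.
B reaches H via B → G → H.
D reaches H via D → L → G → H.
J reaches H via J → G → H.
Likewise K, L, and M each reach H by chaining the stated constraints.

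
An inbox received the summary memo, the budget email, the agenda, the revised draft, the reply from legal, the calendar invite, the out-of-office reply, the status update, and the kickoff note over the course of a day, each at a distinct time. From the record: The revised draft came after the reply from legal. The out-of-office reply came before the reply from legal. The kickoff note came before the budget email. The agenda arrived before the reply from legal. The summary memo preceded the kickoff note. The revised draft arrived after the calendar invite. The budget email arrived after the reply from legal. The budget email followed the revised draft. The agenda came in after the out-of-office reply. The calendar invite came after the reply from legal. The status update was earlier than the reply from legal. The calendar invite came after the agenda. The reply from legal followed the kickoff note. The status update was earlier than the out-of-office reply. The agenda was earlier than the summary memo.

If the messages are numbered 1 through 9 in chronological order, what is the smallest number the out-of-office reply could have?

The status update must come before the out-of-office reply — 1 forced predecessor.
Nothing else is forced ahead of the out-of-office reply, so its earliest slot is position 1 + 1 = 2.

2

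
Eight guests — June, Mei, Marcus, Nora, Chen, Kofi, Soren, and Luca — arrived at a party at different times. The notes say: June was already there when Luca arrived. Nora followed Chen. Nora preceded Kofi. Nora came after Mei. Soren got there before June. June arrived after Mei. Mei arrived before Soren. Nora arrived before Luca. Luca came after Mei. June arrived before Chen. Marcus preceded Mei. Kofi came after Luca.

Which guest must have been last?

Kofi

Every other guest has a chain of constraints placing them before Kofi, so Kofi is last.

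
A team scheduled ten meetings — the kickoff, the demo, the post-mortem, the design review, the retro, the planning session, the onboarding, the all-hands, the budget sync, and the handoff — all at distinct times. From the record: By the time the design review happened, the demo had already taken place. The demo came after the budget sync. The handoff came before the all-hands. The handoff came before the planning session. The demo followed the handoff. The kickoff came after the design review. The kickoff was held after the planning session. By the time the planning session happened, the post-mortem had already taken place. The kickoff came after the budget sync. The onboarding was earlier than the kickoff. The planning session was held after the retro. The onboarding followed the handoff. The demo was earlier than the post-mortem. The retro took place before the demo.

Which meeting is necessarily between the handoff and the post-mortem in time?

Tracing the constraints gives the handoff → the demo → the post-mortem, so the demo sits after the handoff and before the post-mortem.
No other meeting is forced both after the handoff and before the post-mortem.

the demo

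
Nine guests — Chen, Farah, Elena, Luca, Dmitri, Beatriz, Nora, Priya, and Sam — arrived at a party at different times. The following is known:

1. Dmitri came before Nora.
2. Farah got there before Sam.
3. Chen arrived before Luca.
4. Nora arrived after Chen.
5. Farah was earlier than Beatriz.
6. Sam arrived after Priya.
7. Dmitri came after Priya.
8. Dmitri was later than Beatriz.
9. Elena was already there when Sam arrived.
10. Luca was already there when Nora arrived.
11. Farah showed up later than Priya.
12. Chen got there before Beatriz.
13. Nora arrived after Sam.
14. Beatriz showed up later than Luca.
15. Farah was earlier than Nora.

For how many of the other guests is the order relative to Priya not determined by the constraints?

Forced after Priya: Beatriz, Dmitri, Farah, Nora, and Sam.
That leaves Chen, Elena, and Luca with no forced order relative to Priya — 3.

3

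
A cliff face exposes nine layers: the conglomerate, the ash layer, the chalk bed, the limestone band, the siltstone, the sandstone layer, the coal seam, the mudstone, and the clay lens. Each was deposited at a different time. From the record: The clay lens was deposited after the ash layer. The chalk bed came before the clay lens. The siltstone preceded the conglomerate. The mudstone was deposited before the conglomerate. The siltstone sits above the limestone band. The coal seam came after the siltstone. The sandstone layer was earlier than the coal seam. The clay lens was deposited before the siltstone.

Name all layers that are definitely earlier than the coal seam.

Directly stated before the coal seam: the sandstone layer and the siltstone.
The ash layer reaches the coal seam via the ash layer → the clay lens → the siltstone → the coal seam.
The chalk bed reaches the coal seam via the chalk bed → the clay lens → the siltstone → the coal seam.
The clay lens reaches the coal seam via the clay lens → the siltstone → the coal seam.
Likewise the limestone band reaches the coal seam by chaining the stated constraints.
No chain forces the mudstone (or any of the others) ahead of the coal seam.

the ash layer, the chalk bed, the clay lens, the limestone band, the sandstone layer, the siltstone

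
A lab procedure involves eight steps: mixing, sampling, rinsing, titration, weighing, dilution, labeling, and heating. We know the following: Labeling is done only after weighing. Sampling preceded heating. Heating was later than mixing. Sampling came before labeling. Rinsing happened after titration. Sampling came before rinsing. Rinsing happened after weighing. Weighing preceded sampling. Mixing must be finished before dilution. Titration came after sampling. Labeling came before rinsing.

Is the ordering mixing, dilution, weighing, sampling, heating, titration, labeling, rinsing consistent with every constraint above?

Check each stated constraint against the proposed order — e.g. sampling is ahead of rinsing; weighing is ahead of rinsing. Every pair is in the required order; nothing is violated.

yes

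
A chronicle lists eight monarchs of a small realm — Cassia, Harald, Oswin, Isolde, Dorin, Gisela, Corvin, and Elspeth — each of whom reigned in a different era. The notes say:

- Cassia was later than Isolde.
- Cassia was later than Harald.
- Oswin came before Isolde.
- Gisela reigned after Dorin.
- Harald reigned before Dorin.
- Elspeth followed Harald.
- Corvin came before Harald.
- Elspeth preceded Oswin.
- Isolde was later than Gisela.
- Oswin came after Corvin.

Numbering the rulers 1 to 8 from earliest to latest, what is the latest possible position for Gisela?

Gisela must come before Cassia and Isolde — 2 rulers forced after them.
Everything else can be placed before Gisela in some valid order, so Gisela can sit as late as position 8 − 2 = 6.

6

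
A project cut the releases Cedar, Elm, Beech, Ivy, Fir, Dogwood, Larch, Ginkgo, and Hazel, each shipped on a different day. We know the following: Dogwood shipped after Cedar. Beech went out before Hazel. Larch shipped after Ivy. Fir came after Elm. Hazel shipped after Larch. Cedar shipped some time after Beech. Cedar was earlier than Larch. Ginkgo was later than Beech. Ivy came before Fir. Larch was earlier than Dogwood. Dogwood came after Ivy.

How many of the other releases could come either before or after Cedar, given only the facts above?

Forced before Cedar: Beech; forced after Cedar: Dogwood, Hazel, and Larch.
That leaves Elm, Fir, Ginkgo, and Ivy with no forced order relative to Cedar — 4.

4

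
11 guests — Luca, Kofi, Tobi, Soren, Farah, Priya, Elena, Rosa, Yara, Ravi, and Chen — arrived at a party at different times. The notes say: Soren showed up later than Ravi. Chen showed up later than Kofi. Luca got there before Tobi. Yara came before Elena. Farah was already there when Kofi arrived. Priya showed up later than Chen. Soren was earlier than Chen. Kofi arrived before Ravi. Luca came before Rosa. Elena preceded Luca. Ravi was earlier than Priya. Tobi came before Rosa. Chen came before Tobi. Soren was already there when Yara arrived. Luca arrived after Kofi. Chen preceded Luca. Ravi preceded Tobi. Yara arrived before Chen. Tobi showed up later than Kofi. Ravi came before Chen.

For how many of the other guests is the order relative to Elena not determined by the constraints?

Forced before Elena: Farah, Kofi, Ravi, Soren, and Yara; forced after Elena: Luca, Rosa, and Tobi.
That leaves Chen and Priya with no forced order relative to Elena — 2.

2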